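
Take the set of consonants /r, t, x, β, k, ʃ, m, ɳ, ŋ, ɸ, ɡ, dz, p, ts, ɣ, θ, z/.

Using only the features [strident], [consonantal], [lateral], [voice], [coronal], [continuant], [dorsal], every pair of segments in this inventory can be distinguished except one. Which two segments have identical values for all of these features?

/ɡ/ (voiced velar stop) and /ŋ/ (velar nasal) are both [-strident], [+consonantal], [-lateral], [+voice], [-coronal], [-continuant], [+dorsal], so none of the listed features separates them. (They do differ in [sonorant] and [nasal], which are not among the given features.) Every other pair in the inventory differs on at least one listed feature.

ɡ, ŋ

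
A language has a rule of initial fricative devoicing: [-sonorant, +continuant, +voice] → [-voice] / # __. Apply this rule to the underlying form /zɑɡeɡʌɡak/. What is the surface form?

Only the initial segment /z/ is both word-initial and matches the structural description. It is a voiced alveolar fricative, so [-sonorant, +continuant, +voice] holds; changing it to [-voice] with all other features held fixed yields /s/ (voiceless alveolar fricative). No other segment meets both the structural description and the environment, so the output is [sɑɡeɡʌɡak].

[sɑɡeɡʌɡak]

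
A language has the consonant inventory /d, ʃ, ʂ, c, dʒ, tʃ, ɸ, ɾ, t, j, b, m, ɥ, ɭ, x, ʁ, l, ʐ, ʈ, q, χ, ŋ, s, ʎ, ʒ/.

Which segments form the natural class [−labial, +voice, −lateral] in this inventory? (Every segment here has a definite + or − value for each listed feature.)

d, dʒ, ɾ, j, ʁ, ʐ, ŋ, ʒ

Checking each segment against [−labial], [+voice], [−lateral]: /d/ (voiced alveolar stop), /dʒ/ (voiced postalveolar affricate), /ɾ/ (alveolar tap), /j/ (palatal glide), /ʁ/ (voiced uvular fricative), /ʐ/ (voiced retroflex fricative), among others, satisfy every feature; every other segment in the inventory fails at least one.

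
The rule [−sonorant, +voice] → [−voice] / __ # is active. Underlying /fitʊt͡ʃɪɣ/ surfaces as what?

[fitʊt͡ʃɪx]

Only the final segment /ɣ/ is both word-final and matches the structural description. It is a voiced velar fricative, so [−sonorant, +voice] holds; changing it to [−voice] with all other features held fixed yields /x/ (voiceless velar fricative). No other segment meets both the structural description and the environment, so the output is [fitʊt͡ʃɪx].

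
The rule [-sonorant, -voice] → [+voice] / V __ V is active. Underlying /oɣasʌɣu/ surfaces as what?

The only segment in the rule's environment that also matches [-sonorant, -voice] is /s/. Applying [+voice] turns the voiceless alveolar fricative into /z/ (voiced alveolar fricative), giving [oɣazʌɣu].

[oɣazʌɣu]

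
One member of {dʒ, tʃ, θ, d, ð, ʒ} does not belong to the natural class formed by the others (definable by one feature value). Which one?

/ʒ, θ, tʃ, dʒ, ð/ are all [+distributed], but /d/ (voiced alveolar stop) is [−distributed]. No other single segment can be removed to leave a set sharing one feature value that the removed segment lacks, so /d/ is the odd one out.

d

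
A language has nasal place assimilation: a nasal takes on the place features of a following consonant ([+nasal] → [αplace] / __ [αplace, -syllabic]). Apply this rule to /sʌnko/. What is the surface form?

The only nasal preceding a consonant is /n/ before /k/. /k/ is [+dorsal], so /n/ → /ŋ/, giving [sʌŋko].

[sʌŋko]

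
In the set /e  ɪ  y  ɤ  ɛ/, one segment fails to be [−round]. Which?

/y/ is the high front rounded tense vowel, which is [+round]; the rest — /ɛ, ɤ, e, ɪ/ — are [−round].

y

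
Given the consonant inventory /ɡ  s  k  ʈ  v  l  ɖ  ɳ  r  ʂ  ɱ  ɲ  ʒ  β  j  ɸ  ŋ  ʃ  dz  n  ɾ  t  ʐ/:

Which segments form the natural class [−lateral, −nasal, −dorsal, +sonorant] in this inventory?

Checking each segment against [−lateral], [−nasal], [−dorsal], [+sonorant]: /r/ (alveolar trill), /ɾ/ (alveolar tap) satisfy every feature; every other segment in the inventory fails at least one.

r, ɾ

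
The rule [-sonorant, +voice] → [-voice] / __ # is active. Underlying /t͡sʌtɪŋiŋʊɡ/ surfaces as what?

The only segment in the rule's environment that also matches [-sonorant, +voice] is /ɡ/. Applying [-voice] turns the voiced velar stop into /k/ (voiceless velar stop), giving [t͡sʌtɪŋiŋʊk].

[t͡sʌtɪŋiŋʊk]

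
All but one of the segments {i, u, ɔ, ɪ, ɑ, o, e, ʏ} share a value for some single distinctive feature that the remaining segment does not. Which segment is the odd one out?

[low] groups all but one: /ʏ, u, ɪ, i, o, e, ɔ/ share [-low] while /ɑ/ (low back unrounded vowel) alone is [+low]. Removing any other segment would not leave a single-feature class that excludes it.

ɑ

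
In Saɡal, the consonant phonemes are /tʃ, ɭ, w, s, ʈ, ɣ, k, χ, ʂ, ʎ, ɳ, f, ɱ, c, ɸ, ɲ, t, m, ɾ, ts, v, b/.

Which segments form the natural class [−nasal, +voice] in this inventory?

ɭ, w, ɣ, ʎ, ɾ, v, b

Checking each segment against [−nasal], [+voice]: /ɭ/ (retroflex lateral approximant), /w/ (labial-velar glide), /ɣ/ (voiced velar fricative), /ʎ/ (palatal lateral approximant), /ɾ/ (alveolar tap), /v/ (voiced labiodental fricative), among others, satisfy every feature; every other segment in the inventory fails at least one.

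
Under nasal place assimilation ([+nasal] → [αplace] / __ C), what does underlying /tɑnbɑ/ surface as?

/n/ sits before the [+labial] consonant /b/, so it takes on [+labial] and surfaces as /m/. The rest of the form is unaffected: [tɑmbɑ].

[tɑmbɑ]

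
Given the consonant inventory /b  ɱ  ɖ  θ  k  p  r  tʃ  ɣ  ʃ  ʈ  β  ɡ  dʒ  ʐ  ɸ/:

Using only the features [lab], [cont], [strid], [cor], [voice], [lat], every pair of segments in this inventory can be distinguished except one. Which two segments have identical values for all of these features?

Both /b/ and /ɱ/ are [+labial], [−continuant], [−strident], [−coronal], [+voice], [−lateral]. Since the list omits [sonorant] and [nasal] — which do distinguish the voiced bilabial stop from the labiodental nasal — this pair collapses; all other pairs remain distinct.

b, ɱ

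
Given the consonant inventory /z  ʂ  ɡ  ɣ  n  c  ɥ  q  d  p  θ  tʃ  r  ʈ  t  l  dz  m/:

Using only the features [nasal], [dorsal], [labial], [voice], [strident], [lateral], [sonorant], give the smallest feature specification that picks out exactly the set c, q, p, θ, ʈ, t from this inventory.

[−voice, −strident]

Every target segment is [−voice], [−strident]; each remaining inventory member fails at least one of these. Each conjunct is needed — [−strident] alone would also admit /ɡ, ɣ, n, ɥ, …/; [−voice] alone would also admit /ʂ, tʃ/ — and no other single listed feature has exactly this extension, so two is the minimum.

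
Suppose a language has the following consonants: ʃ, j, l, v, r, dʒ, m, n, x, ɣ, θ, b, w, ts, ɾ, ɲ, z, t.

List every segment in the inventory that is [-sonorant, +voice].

v, dʒ, ɣ, b, z

Eliminate segments failing any feature: /ʃ, x, θ, ts, t/ are [-voice]; /j, l, r, m, n, w, ɾ, ɲ/ are [+sonorant]. The remaining /v, dʒ, ɣ, b, z/ satisfy [-sonorant], [+voice].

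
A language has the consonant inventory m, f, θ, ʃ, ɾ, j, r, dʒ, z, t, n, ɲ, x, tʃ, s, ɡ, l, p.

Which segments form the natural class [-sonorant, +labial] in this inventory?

Checking each segment against [-sonorant], [+labial]: /f/ (voiceless labiodental fricative), /p/ (voiceless bilabial stop) satisfy every feature; every other segment in the inventory fails at least one.

f, p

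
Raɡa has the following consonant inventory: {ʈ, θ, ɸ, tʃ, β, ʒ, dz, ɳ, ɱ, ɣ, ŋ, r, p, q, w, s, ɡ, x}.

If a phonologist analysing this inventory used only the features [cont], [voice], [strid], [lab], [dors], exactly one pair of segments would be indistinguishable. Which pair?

/ɡ/ (voiced velar stop) and /ŋ/ (velar nasal) are both [-continuant], [+voice], [-strident], [-labial], [+dorsal], so none of the listed features separates them. (They do differ in [sonorant] and [nasal], which are not among the given features.) Every other pair in the inventory differs on at least one listed feature.

ɡ, ŋ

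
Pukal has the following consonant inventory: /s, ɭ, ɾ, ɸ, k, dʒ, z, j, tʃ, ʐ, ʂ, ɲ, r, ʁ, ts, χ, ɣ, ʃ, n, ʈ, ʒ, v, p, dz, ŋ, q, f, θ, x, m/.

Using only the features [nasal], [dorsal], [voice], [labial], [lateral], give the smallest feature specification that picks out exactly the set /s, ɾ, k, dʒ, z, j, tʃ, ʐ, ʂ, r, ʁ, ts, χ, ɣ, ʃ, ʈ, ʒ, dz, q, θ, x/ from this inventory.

[−nasal, −lateral, −labial]

The class [−nasal], [−lateral], [−labial] has exactly /s, ɾ, k, dʒ, z, j, tʃ, ʐ, ʂ, r, ʁ, ts, χ, ɣ, ʃ, ʈ, ʒ, dz, q, θ, x/ as its extension in this inventory. No smaller conjunction from the listed features achieves this: [−lateral, −labial] alone would also admit /ɲ, n, ŋ/; [−nasal, −labial] alone would also admit /ɭ/; [−nasal, −lateral] alone would also admit /ɸ, v, p, f/; and checking the remaining two-feature bundles turns up none with this extension.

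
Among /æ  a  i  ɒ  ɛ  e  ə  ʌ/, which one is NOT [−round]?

ɒ

/i, æ, ə, ɛ, e, ʌ, a/ are all [−round]; /ɒ/ (low back rounded vowel) is [+round].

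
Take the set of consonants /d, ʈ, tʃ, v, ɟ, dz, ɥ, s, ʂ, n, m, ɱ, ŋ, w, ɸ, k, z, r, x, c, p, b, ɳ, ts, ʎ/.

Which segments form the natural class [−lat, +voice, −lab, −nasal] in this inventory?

The [−lateral] segments are /d, ʈ, tʃ, v, ɟ, dz, ɥ, s, ʂ, n, m, ɱ, ŋ, w, ɸ, k, z, r, x, c, p, b, ɳ, ts/.
Among these, [+voice] gives /d, v, ɟ, dz, ɥ, n, m, ɱ, ŋ, w, z, r, b, ɳ/.
Of those, [−labial] gives /d, ɟ, dz, n, ŋ, z, r, ɳ/.
Intersecting with [−nasal] leaves /d, ɟ, dz, z, r/.

d, ɟ, dz, z, r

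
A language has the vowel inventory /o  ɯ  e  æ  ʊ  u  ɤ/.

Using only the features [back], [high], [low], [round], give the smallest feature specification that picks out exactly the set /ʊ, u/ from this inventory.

[+high, +round]

Every target segment is [+high], [+round]; each remaining inventory member fails at least one of these. Each conjunct is needed — [+round] alone would also admit /o/; [+high] alone would also admit /ɯ/ — and no other single listed feature has exactly this extension, so two is the minimum.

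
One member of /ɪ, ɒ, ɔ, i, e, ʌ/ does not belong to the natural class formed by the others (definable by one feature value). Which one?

[low] groups all but one: /e, ɔ, ʌ, ɪ, i/ share [-low] while /ɒ/ (low back rounded vowel) alone is [+low]. Removing any other segment would not leave a single-feature class that excludes it.

ɒ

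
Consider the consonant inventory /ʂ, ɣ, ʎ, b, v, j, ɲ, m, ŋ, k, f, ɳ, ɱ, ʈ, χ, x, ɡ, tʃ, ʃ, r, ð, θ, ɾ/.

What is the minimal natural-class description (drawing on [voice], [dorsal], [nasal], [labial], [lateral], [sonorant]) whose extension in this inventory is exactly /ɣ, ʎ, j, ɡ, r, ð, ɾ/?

[+voice, −nasal, −labial]

The class [+voice], [−nasal], [−labial] has exactly /ɣ, ʎ, j, ɡ, r, ð, ɾ/ as its extension in this inventory. No smaller conjunction from the listed features achieves this: [−nasal, −labial] alone would also admit /ʂ, k, ʈ, χ, …/; [+voice, −labial] alone would also admit /ɲ, ŋ, ɳ/; [+voice, −nasal] alone would also admit /b, v/; and checking the remaining two-feature bundles turns up none with this extension.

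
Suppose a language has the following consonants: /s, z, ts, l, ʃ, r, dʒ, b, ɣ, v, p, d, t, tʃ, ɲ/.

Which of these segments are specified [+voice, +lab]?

b, v

Among the inventory, the [+voice] segments are /z, l, r, dʒ, b, ɣ, v, d, ɲ/.
Among these, [+labial] leaves /b, v/.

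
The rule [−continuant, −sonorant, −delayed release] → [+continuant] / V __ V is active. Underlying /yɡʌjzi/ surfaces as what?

[yɣʌjzi]

/ɡ/ satisfies [−continuant, −sonorant, −delayed release] and sits in V __ V. The [+continuant] counterpart of the voiced velar stop is /ɣ/. Other segments in /yɡʌjzi/ either fail the structural description or are not in the environment, so the surface form is [yɣʌjzi].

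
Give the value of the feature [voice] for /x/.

/x/ is the voiceless velar fricative, hence [−voice].

[−voice]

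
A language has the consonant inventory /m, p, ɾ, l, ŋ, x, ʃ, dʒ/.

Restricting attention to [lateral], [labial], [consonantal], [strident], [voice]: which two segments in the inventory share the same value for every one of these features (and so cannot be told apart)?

ŋ, ɾ

Both /ŋ/ and /ɾ/ are [-lateral], [-labial], [+consonantal], [-strident], [+voice]. Since the list omits [nasal], [coronal] and [dorsal] — which do distinguish the velar nasal from the alveolar tap — this pair collapses; all other pairs remain distinct.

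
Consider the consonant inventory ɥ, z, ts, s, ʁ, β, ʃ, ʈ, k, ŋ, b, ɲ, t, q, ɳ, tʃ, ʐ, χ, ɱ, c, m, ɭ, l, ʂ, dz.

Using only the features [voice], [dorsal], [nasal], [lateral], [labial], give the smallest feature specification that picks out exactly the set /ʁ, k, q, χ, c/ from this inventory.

[−nasal, −labial, +dorsal]

The class [−nasal], [−labial], [+dorsal] has exactly /ʁ, k, q, χ, c/ as its extension in this inventory. No smaller conjunction from the listed features achieves this: [−labial, +dorsal] alone would also admit /ŋ, ɲ/; [−nasal, +dorsal] alone would also admit /ɥ/; [−nasal, −labial] alone would also admit /z, ts, s, ʃ, …/; and checking the remaining two-feature bundles turns up none with this extension.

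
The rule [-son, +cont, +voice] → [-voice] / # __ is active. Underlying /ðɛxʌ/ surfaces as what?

The only segment in the rule's environment that also matches [-son, +cont, +voice] is /ð/. Applying [-voice] turns the voiced dental fricative into /θ/ (voiceless dental fricative), giving [θɛxʌ].

[θɛxʌ]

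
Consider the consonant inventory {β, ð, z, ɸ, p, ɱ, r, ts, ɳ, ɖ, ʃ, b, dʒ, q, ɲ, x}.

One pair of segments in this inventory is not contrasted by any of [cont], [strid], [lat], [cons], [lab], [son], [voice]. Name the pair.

ɲ, ɳ

On the given features, /ɲ/ and /ɳ/ have an identical profile: [−continuant], [−strident], [−lateral], [+consonantal], [−labial], [+sonorant], [+voice]. No other two segments in the inventory coincide on all 7 features. (They do differ in [dorsal], which is not among the given features.)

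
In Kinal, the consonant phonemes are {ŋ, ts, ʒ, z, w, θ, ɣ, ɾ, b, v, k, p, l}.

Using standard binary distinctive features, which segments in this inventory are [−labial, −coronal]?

Eliminate segments failing any feature: /ts, ʒ, z, θ, ɾ, l/ are [+coronal]; /w, b, v, p/ are [+labial]. The remaining /ŋ, ɣ, k/ satisfy [−labial], [−coronal].

ŋ, ɣ, k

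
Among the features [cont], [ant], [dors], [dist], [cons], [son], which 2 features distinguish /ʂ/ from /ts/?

/ʂ/ is the voiceless retroflex fricative and /ts/ is the voiceless alveolar affricate. Both are [-dorsal], [-distributed], [+consonantal], [-sonorant]. /ʂ/ is [+continuant] while /ts/ is [-continuant]; /ʂ/ is [-anterior] while /ts/ is [+anterior], so the distinguishing features are [continuant], [anterior].

[continuant], [anterior]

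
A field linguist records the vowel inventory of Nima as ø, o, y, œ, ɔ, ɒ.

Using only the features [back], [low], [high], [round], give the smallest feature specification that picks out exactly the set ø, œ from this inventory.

Every target segment is [−high], [−back]; each remaining inventory member fails at least one of these. Each conjunct is needed — [−back] alone would also admit /y/; [−high] alone would also admit /o, ɔ, ɒ/ — and no other single listed feature has exactly this extension, so two is the minimum.

[−high, −back]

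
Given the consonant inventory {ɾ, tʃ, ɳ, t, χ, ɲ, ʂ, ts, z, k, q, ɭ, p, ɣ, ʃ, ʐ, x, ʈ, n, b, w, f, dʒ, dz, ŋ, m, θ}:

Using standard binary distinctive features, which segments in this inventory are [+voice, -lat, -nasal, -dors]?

ɾ, z, ʐ, b, dʒ, dz

Eliminate segments failing any feature: /tʃ, t, χ, ʂ, ts, k, q, p, ʃ, x, ʈ, f, θ/ are [-voice]; /ɳ, ɲ, n, ŋ, m/ are [+nasal]; /ɭ/ is [+lateral]; /ɣ, w/ are [+dorsal]. The remaining /ɾ, z, ʐ, b, dʒ, dz/ satisfy [+voice], [-lateral], [-nasal], [-dorsal].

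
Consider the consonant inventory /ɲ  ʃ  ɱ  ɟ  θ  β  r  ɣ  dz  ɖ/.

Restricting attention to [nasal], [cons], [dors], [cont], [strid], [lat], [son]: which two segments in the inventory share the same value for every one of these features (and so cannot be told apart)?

/θ/ (voiceless dental fricative) and /β/ (voiced bilabial fricative) are both [−nasal], [+consonantal], [−dorsal], [+continuant], [−strident], [−lateral], [−sonorant], so none of the listed features separates them. (They do differ in [voice], [labial] and [coronal], which are not among the given features.) Every other pair in the inventory differs on at least one listed feature.

θ, β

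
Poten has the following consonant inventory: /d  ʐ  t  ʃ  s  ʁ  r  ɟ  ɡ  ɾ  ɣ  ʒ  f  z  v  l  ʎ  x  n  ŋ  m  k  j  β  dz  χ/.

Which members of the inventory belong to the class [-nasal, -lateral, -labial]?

d, ʐ, t, ʃ, s, ʁ, r, ɟ, ɡ, ɾ, ɣ, ʒ, z, x, k, j, dz, χ

The [-nasal] segments are /d, ʐ, t, ʃ, s, ʁ, r, ɟ, ɡ, ɾ, ɣ, ʒ, f, z, v, l, ʎ, x, k, j, β, dz, χ/.
Then [-lateral] gives /d, ʐ, t, ʃ, s, ʁ, r, ɟ, ɡ, ɾ, ɣ, ʒ, f, z, v, x, k, j, β, dz, χ/.
Within that set, [-labial] leaves /d, ʐ, t, ʃ, s, ʁ, r, ɟ, ɡ, ɾ, ɣ, ʒ, z, x, k, j, dz, χ/.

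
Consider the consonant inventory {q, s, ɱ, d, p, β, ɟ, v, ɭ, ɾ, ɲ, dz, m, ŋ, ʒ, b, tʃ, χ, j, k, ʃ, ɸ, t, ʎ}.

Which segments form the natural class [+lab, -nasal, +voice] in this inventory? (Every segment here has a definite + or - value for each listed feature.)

Eliminate segments failing any feature: /q, s, d, ɟ, ɭ, ɾ, ɲ, dz, ŋ, ʒ, tʃ, χ, j, k, ʃ, t, ʎ/ are [-labial]; /ɱ, m/ are [+nasal]; /p, ɸ/ are [-voice]. The remaining /β, v, b/ satisfy [+labial], [-nasal], [+voice].

β, v, b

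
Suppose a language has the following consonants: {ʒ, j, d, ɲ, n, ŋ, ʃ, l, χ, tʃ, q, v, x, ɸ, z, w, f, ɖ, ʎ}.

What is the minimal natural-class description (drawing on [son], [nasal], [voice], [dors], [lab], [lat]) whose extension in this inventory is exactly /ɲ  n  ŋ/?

[+nasal]

The target set is precisely the extension of [+nasal] in this inventory.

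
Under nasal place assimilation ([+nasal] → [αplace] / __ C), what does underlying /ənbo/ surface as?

[əmbo]

In /ənbo/, the nasal /n/ precedes /b/, which is [+labial]. The nasal assimilates in place, becoming the [+labial] nasal /m/. The surface form is [əmbo].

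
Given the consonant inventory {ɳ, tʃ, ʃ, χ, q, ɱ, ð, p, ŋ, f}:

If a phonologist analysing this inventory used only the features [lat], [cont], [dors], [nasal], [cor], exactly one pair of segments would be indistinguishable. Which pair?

Both /ʃ/ and /ð/ are [-lateral], [+continuant], [-dorsal], [-nasal], [+coronal]. Since the list omits [voice], [strident] and [anterior] — which do distinguish the voiceless postalveolar fricative from the voiced dental fricative — this pair collapses; all other pairs remain distinct.

ʃ, ð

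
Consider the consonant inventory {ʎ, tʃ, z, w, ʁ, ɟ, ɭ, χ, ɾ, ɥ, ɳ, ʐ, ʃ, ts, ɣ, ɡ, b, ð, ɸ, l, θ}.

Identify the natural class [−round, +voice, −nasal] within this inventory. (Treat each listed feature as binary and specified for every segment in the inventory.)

ʎ, z, ʁ, ɟ, ɭ, ɾ, ʐ, ɣ, ɡ, b, ð, l

Checking each segment against [−round], [+voice], [−nasal]: /ʎ/ (palatal lateral approximant), /z/ (voiced alveolar fricative), /ʁ/ (voiced uvular fricative), /ɟ/ (voiced palatal stop), /ɭ/ (retroflex lateral approximant), /ɾ/ (alveolar tap), among others, satisfy every feature; every other segment in the inventory fails at least one.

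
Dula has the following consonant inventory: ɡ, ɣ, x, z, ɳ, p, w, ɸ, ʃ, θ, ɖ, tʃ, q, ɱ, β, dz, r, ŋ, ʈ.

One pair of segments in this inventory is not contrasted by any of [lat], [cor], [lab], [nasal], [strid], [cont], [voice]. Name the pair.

Both /β/ and /w/ are [-lateral], [-coronal], [+labial], [-nasal], [-strident], [+continuant], [+voice]. Since the list omits [sonorant], [round] and [dorsal] — which do distinguish the voiced bilabial fricative from the labial-velar glide — this pair collapses; all other pairs remain distinct.

β, w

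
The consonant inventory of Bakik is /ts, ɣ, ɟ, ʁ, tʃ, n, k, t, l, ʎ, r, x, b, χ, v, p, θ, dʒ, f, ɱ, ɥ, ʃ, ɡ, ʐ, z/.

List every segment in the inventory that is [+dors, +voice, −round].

The [+dorsal] segments are /ɣ, ɟ, ʁ, k, ʎ, x, χ, ɥ, ɡ/.
Then [+voice] gives /ɣ, ɟ, ʁ, ʎ, ɥ, ɡ/.
Of those, [−round] leaves /ɣ, ɟ, ʁ, ʎ, ɡ/.

ɣ, ɟ, ʁ, ʎ, ɡ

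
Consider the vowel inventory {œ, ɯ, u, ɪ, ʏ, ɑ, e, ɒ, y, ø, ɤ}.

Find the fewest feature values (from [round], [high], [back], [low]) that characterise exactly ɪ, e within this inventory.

[-back, -round]

The class [-back], [-round] has exactly /ɪ, e/ as its extension in this inventory. No smaller conjunction from the listed features achieves this: [-round] alone would also admit /ɯ, ɑ, ɤ/; [-back] alone would also admit /œ, ʏ, y, ø/; and checking the remaining single features turns up none with this extension.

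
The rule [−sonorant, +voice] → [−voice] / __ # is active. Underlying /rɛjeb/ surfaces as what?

Only the final segment /b/ is both word-final and matches the structural description. It is a voiced bilabial stop, so [−sonorant, +voice] holds; changing it to [−voice] with all other features held fixed yields /p/ (voiceless bilabial stop). No other segment meets both the structural description and the environment, so the output is [rɛjep].

[rɛjep]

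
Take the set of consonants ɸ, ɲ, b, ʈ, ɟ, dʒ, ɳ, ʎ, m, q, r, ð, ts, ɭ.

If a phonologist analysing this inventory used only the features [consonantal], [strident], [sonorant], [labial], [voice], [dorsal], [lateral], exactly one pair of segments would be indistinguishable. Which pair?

r, ɳ

Both /r/ and /ɳ/ are [+consonantal], [−strident], [+sonorant], [−labial], [+voice], [−dorsal], [−lateral]. Since the list omits [nasal], [continuant] and [anterior] — which do distinguish the alveolar trill from the retroflex nasal — this pair collapses; all other pairs remain distinct.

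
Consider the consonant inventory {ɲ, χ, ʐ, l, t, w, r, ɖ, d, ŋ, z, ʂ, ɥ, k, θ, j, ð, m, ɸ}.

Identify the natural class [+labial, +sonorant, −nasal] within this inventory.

w, ɥ

Checking each segment against [+labial], [+sonorant], [−nasal]: /w/ (labial-velar glide), /ɥ/ (labial-palatal glide) satisfy every feature; every other segment in the inventory fails at least one.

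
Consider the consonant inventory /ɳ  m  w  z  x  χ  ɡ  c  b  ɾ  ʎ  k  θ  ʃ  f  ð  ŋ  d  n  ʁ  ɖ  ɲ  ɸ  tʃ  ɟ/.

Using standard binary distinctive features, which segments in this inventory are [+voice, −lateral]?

ɳ, m, w, z, ɡ, b, ɾ, ð, ŋ, d, n, ʁ, ɖ, ɲ, ɟ

Checking each segment against [+voice], [−lateral]: /ɳ/ (retroflex nasal), /m/ (bilabial nasal), /w/ (labial-velar glide), /z/ (voiced alveolar fricative), /ɡ/ (voiced velar stop), /b/ (voiced bilabial stop), among others, satisfy every feature; every other segment in the inventory fails at least one.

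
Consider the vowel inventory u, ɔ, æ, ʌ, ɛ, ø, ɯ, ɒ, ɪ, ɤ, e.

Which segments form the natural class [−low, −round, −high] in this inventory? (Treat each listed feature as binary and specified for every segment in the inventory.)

Eliminate segments failing any feature: /u, ɔ, ø/ are [+round]; /æ, ɒ/ are [+low]; /ɯ, ɪ/ are [+high]. The remaining /ʌ, ɛ, ɤ, e/ satisfy [−low], [−round], [−high].

ʌ, ɛ, ɤ, e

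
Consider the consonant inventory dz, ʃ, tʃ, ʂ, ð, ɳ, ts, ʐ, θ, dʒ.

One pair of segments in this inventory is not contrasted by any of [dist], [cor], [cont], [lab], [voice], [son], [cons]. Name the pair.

θ, ʃ

Both /θ/ and /ʃ/ are [+distributed], [+coronal], [+continuant], [-labial], [-voice], [-sonorant], [+consonantal]. Since the list omits [strident] and [anterior] — which do distinguish the voiceless dental fricative from the voiceless postalveolar fricative — this pair collapses; all other pairs remain distinct.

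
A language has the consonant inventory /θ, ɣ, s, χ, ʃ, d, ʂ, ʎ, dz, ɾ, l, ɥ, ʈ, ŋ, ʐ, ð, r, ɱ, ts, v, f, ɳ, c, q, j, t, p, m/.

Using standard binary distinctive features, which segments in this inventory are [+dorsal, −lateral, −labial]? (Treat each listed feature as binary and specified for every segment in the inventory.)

ɣ, χ, ŋ, c, q, j

Among the inventory, the [+dorsal] segments are /ɣ, χ, ʎ, ɥ, ŋ, c, q, j/.
Of those, [−lateral] gives /ɣ, χ, ɥ, ŋ, c, q, j/.
Among these, [−labial] leaves /ɣ, χ, ŋ, c, q, j/.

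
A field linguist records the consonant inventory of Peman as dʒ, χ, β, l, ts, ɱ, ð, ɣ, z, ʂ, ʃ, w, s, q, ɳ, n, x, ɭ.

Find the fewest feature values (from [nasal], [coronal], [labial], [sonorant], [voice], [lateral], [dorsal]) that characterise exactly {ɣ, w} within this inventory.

/ɣ, w/ are all [+voice], [+dorsal], and no other segment in the inventory matches both values. Dropping any one of them over-generates: [+dorsal] alone would also admit /χ, q, x/; [+voice] alone would also admit /dʒ, β, l, ɱ, …/. No other single listed feature picks out exactly this set either, so fewer than two features will not do.

[+voice, +dorsal]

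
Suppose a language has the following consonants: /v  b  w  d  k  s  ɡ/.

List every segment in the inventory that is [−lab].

The feature [labial] marks segments articulated with one or both lips. In this inventory /d, k, s, ɡ/ lack that property, so they are [−labial]; /v, b, w/ are [+labial].

d, k, s, ɡ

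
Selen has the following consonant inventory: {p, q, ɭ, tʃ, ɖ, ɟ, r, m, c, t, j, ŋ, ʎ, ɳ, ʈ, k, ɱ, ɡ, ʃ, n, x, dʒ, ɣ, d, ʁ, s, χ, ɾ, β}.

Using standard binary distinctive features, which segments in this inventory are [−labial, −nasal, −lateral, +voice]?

Among the inventory, the [−labial] segments are /q, ɭ, tʃ, ɖ, ɟ, r, c, t, j, ŋ, ʎ, ɳ, ʈ, k, ɡ, ʃ, n, x, dʒ, ɣ, d, ʁ, s, χ, ɾ/.
Intersecting with [−nasal] gives /q, ɭ, tʃ, ɖ, ɟ, r, c, t, j, ʎ, ʈ, k, ɡ, ʃ, x, dʒ, ɣ, d, ʁ, s, χ, ɾ/.
Then [−lateral] gives /q, tʃ, ɖ, ɟ, r, c, t, j, ʈ, k, ɡ, ʃ, x, dʒ, ɣ, d, ʁ, s, χ, ɾ/.
Among these, [+voice] leaves /ɖ, ɟ, r, j, ɡ, dʒ, ɣ, d, ʁ, ɾ/.

ɖ, ɟ, r, j, ɡ, dʒ, ɣ, d, ʁ, ɾ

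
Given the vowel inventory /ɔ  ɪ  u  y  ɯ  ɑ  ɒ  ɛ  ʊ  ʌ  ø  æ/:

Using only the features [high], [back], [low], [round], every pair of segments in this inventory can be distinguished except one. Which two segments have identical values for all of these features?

On the given features, /u/ and /ʊ/ have an identical profile: [+high], [+back], [−low], [+round]. No other two segments in the inventory coincide on all 4 features. (They do differ in [tense], which is not among the given features.)

u, ʊ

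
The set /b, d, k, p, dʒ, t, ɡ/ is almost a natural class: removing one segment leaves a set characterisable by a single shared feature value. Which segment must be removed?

The remaining segments after removing /dʒ/ share [−delayed release]; /dʒ/ (voiced postalveolar affricate) is [+delayed release]. For every other candidate removal, the leftover set fails to share any single feature value that the removed segment lacks.

dʒ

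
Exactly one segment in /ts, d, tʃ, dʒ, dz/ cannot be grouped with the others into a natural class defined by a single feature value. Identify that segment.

d

The remaining segments after removing /d/ share [+delayed release]; /d/ (voiced alveolar stop) is [−delayed release]. For every other candidate removal, the leftover set fails to share any single feature value that the removed segment lacks.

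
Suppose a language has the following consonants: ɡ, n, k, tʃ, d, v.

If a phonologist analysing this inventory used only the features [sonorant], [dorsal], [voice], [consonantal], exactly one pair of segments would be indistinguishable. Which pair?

d, v

/d/ (voiced alveolar stop) and /v/ (voiced labiodental fricative) are both [-sonorant], [-dorsal], [+voice], [+consonantal], so none of the listed features separates them. (They do differ in [continuant], [labial] and [coronal], which are not among the given features.) Every other pair in the inventory differs on at least one listed feature.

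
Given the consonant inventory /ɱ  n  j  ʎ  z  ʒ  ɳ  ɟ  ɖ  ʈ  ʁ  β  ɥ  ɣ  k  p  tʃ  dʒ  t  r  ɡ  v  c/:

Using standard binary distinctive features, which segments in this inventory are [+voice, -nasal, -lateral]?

j, z, ʒ, ɟ, ɖ, ʁ, β, ɥ, ɣ, dʒ, r, ɡ, v

First, the [+voice] segments are /ɱ, n, j, ʎ, z, ʒ, ɳ, ɟ, ɖ, ʁ, β, ɥ, ɣ, dʒ, r, ɡ, v/.
Then [-nasal] gives /j, ʎ, z, ʒ, ɟ, ɖ, ʁ, β, ɥ, ɣ, dʒ, r, ɡ, v/.
Among these, [-lateral] leaves /j, z, ʒ, ɟ, ɖ, ʁ, β, ɥ, ɣ, dʒ, r, ɡ, v/.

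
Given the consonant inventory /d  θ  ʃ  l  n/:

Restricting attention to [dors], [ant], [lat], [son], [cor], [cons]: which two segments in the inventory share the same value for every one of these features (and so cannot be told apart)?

Both /θ/ and /d/ are [-dorsal], [+anterior], [-lateral], [-sonorant], [+coronal], [+consonantal]. Since the list omits [voice], [continuant] and [distributed] — which do distinguish the voiceless dental fricative from the voiced alveolar stop — this pair collapses; all other pairs remain distinct.

θ, d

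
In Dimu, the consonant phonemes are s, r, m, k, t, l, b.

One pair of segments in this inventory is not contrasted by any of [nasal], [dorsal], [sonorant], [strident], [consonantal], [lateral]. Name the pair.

/t/ (voiceless alveolar stop) and /b/ (voiced bilabial stop) are both [−nasal], [−dorsal], [−sonorant], [−strident], [+consonantal], [−lateral], so none of the listed features separates them. (They do differ in [voice], [labial] and [coronal], which are not among the given features.) Every other pair in the inventory differs on at least one listed feature.

t, b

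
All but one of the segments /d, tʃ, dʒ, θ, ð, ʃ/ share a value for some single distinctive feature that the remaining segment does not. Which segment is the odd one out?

d

[distributed] groups all but one: /ð, ʃ, dʒ, tʃ, θ/ share [+distributed] while /d/ (voiced alveolar stop) alone is [-distributed]. Removing any other segment would not leave a single-feature class that excludes it.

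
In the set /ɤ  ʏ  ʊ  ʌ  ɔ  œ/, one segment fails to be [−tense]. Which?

Every segment except /ɤ/ is [−tense]. /ɤ/ (mid back unrounded tense vowel) is [+tense], so it is the exception.

ɤ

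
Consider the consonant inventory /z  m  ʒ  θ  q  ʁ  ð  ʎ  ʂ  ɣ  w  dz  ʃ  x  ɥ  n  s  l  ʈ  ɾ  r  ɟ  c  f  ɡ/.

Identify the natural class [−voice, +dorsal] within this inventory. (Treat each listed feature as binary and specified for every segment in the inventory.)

First, the [−voice] segments are /θ, q, ʂ, ʃ, x, s, ʈ, c, f/.
Of those, [+dorsal] leaves /q, x, c/.

q, x, c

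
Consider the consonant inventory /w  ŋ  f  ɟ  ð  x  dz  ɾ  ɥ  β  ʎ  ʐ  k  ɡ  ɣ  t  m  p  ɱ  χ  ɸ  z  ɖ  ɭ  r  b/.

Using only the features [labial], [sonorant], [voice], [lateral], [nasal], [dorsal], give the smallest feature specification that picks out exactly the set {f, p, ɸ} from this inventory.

[−voice, +labial]

/f, p, ɸ/ are all [−voice], [+labial], and no other segment in the inventory matches both values. Dropping any one of them over-generates: [+labial] alone would also admit /w, ɥ, β, m, …/; [−voice] alone would also admit /x, k, t, χ/. No other single listed feature picks out exactly this set either, so fewer than two features will not do.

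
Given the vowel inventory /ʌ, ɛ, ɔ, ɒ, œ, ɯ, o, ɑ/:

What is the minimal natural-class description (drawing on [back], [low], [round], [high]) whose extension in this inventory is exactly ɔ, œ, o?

Every target segment is [-low], [+round]; each remaining inventory member fails at least one of these. Each conjunct is needed — [+round] alone would also admit /ɒ/; [-low] alone would also admit /ʌ, ɛ, ɯ/ — and no other single listed feature has exactly this extension, so two is the minimum.

[-low, +round]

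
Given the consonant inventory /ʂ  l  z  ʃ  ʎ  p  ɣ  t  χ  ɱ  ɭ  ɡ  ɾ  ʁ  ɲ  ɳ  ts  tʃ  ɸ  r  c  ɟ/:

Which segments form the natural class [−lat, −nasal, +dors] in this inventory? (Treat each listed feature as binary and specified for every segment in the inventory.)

ɣ, χ, ɡ, ʁ, c, ɟ

Checking each segment against [−lateral], [−nasal], [+dorsal]: /ɣ/ (voiced velar fricative), /χ/ (voiceless uvular fricative), /ɡ/ (voiced velar stop), /ʁ/ (voiced uvular fricative), /c/ (voiceless palatal stop), /ɟ/ (voiced palatal stop) satisfy every feature; every other segment in the inventory fails at least one.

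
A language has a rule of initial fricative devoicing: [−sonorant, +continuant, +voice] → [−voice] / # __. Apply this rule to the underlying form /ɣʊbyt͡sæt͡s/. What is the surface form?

[xʊbyt͡sæt͡s]

Only the initial segment /ɣ/ is both word-initial and matches the structural description. It is a voiced velar fricative, so [−sonorant, +continuant, +voice] holds; changing it to [−voice] with all other features held fixed yields /x/ (voiceless velar fricative). No other segment meets both the structural description and the environment, so the output is [xʊbyt͡sæt͡s].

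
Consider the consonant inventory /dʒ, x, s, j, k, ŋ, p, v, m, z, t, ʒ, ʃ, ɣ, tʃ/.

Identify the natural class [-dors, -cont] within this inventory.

dʒ, p, m, t, tʃ

Checking each segment against [-dorsal], [-continuant]: /dʒ/ (voiced postalveolar affricate), /p/ (voiceless bilabial stop), /m/ (bilabial nasal), /t/ (voiceless alveolar stop), /tʃ/ (voiceless postalveolar affricate) satisfy every feature; every other segment in the inventory fails at least one.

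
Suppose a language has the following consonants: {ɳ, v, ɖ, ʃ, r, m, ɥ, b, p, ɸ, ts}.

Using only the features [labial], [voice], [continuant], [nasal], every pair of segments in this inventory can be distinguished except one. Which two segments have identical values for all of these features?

ɥ, v

Both /ɥ/ and /v/ are [+labial], [+voice], [+continuant], [−nasal]. Since the list omits [sonorant], [round] and [dorsal] — which do distinguish the labial-palatal glide from the voiced labiodental fricative — this pair collapses; all other pairs remain distinct.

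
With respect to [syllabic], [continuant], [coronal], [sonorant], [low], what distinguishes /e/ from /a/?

[low]

/e/ is the mid front unrounded tense vowel and /a/ is the low unrounded vowel. Both are [+syllabic], [+continuant], [−coronal], [+sonorant]. /e/ is [−low] while /a/ is [+low], so the distinguishing feature is [low].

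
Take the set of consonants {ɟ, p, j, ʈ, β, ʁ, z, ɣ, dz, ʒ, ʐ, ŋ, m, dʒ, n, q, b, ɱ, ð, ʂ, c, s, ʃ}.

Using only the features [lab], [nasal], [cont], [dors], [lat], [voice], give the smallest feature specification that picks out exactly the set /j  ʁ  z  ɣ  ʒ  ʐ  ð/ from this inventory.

[+voice, +cont, −lab]

The class [+voice], [+continuant], [−labial] has exactly /j, ʁ, z, ɣ, ʒ, ʐ, ð/ as its extension in this inventory. No smaller conjunction from the listed features achieves this: [+continuant, −labial] alone would also admit /ʂ, s, ʃ/; [+voice, −labial] alone would also admit /ɟ, dz, ŋ, dʒ, …/; [+voice, +continuant] alone would also admit /β/; and checking the remaining two-feature bundles turns up none with this extension.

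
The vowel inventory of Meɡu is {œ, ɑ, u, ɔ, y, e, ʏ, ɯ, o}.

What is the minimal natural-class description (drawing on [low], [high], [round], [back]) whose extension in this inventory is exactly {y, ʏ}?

/y, ʏ/ are all [+high], [−back], and no other segment in the inventory matches both values. Dropping any one of them over-generates: [−back] alone would also admit /œ, e/; [+high] alone would also admit /u, ɯ/. No other single listed feature picks out exactly this set either, so fewer than two features will not do.

[+high, −back]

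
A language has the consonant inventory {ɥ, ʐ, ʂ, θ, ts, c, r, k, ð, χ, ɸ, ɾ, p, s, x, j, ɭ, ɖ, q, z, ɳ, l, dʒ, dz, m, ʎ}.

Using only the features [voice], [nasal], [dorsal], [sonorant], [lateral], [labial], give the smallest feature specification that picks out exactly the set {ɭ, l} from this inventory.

[+lateral, −dorsal]

Every target segment is [+lateral], [−dorsal]; each remaining inventory member fails at least one of these. Each conjunct is needed — [−dorsal] alone would also admit /ʐ, ʂ, θ, ts, …/; [+lateral] alone would also admit /ʎ/ — and no other single listed feature has exactly this extension, so two is the minimum.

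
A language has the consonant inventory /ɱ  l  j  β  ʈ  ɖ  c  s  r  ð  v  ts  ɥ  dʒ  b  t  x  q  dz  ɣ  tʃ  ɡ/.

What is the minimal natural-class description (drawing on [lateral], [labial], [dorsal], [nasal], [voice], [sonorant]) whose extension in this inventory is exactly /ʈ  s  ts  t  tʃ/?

[-voice, -dorsal]

/ʈ, s, ts, t, tʃ/ are all [-voice], [-dorsal], and no other segment in the inventory matches both values. Dropping any one of them over-generates: [-dorsal] alone would also admit /ɱ, l, β, ɖ, …/; [-voice] alone would also admit /c, x, q/. No other single listed feature picks out exactly this set either, so fewer than two features will not do.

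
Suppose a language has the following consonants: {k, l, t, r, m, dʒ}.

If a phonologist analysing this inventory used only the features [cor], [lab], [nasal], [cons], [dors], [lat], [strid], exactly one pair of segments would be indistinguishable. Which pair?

r, t

/r/ (alveolar trill) and /t/ (voiceless alveolar stop) are both [+coronal], [-labial], [-nasal], [+consonantal], [-dorsal], [-lateral], [-strident], so none of the listed features separates them. (They do differ in [sonorant], [voice] and [continuant], which are not among the given features.) Every other pair in the inventory differs on at least one listed feature.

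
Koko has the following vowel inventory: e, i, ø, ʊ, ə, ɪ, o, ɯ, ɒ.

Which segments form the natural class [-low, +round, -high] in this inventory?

Checking each segment against [-low], [+round], [-high]: /ø/ (mid front rounded tense vowel), /o/ (mid back rounded tense vowel) satisfy every feature; every other segment in the inventory fails at least one.

ø, o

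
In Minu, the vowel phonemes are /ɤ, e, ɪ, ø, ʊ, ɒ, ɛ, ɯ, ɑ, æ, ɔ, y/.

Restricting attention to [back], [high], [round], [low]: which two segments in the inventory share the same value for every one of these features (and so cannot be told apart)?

e, ɛ

/e/ (mid front unrounded tense vowel) and /ɛ/ (mid front unrounded lax vowel) are both [-back], [-high], [-round], [-low], so none of the listed features separates them. (They do differ in [tense], which is not among the given features.) Every other pair in the inventory differs on at least one listed feature.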